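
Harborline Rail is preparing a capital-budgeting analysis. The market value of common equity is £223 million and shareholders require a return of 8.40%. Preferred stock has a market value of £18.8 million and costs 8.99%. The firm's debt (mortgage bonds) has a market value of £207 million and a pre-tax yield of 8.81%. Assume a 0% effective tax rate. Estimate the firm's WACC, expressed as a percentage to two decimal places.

8.61%

Total capital V = 223 + 18.8 + 207 = 448.8.
Equity: weight = 223/448.8 = 0.4969; cost = 8.4%.
Preferred: weight = 18.8/448.8 = 0.0419; cost = 8.99%.
Mortgage bonds: weight = 207/448.8 = 0.4612; after-tax cost = 8.81% × (1 − 0%) = 8.8100%.
WACC = 0.4969 × 8.4000% + 0.0419 × 8.9900% + 0.4612 × 8.8100% = 8.6138%.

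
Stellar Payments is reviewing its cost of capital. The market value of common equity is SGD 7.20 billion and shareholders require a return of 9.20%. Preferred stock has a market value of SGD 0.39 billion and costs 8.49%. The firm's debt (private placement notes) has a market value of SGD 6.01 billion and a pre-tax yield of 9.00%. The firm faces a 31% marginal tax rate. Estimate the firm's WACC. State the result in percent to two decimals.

Total capital V = 7.2 + 0.39 + 6.01 = 13.6.
Equity: weight = 7.2/13.6 = 0.5294; cost = 9.2%.
Preferred: weight = 0.39/13.6 = 0.0287; cost = 8.49%.
Private placement notes: weight = 6.01/13.6 = 0.4419; after-tax cost = 9% × (1 − 31%) = 6.2100%.
WACC = 0.5294 × 9.2000% + 0.0287 × 8.4900% + 0.4419 × 6.2100% = 7.8583%.

7.86%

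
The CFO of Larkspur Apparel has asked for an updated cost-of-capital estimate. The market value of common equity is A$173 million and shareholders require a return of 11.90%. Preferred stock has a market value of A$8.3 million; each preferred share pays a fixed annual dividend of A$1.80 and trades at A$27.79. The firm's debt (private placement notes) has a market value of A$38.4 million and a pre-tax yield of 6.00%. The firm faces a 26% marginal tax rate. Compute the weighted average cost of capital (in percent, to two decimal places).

Cost of preferred: Rp = 1.8 / 27.79 = 6.4772%.
Total capital V = 173 + 8.3 + 38.4 = 219.7.
Equity: weight = 173/219.7 = 0.7874; cost = 11.9%.
Preferred: weight = 8.3/219.7 = 0.0378; cost = 6.4772%.
Private placement notes: weight = 38.4/219.7 = 0.1748; after-tax cost = 6% × (1 − 26%) = 4.4400%.
WACC = 0.7874 × 11.9000% + 0.0378 × 6.4772% + 0.1748 × 4.4400% = 10.3912%.

10.39%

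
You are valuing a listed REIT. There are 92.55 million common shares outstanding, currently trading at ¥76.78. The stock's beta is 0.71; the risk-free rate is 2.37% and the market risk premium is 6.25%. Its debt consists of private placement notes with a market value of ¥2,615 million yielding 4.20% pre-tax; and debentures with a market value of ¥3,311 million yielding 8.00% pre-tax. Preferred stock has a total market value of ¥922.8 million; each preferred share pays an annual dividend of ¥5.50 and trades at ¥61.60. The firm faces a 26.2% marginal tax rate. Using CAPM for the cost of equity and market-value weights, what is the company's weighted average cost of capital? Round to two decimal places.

Cost of equity via CAPM: Re = 2.37% + 0.71 × 6.25% = 6.8075%.
Cost of preferred: Rp = 5.5 / 61.6 = 8.9286%.
Market value of equity E = 76.78 × 92.55m = 7105.989m.
Total capital V = 7105.989 + 922.8 + 2615 + 3311 = 13954.789.
Equity: weight = 7105.989/13954.789 = 0.5092; cost = 6.8075%.
Preferred: weight = 922.8/13954.789 = 0.0661; cost = 8.9286%.
Private placement notes: weight = 2615/13954.789 = 0.1874; after-tax cost = 4.2% × (1 − 26.2%) = 3.0996%.
Debentures: weight = 3311/13954.789 = 0.2373; after-tax cost = 8% × (1 − 26.2%) = 5.9040%.
WACC = 0.5092 × 6.8075% + 0.0661 × 8.9286% + 0.1874 × 3.0996% + 0.2373 × 5.9040% = 6.0386%.

6.04%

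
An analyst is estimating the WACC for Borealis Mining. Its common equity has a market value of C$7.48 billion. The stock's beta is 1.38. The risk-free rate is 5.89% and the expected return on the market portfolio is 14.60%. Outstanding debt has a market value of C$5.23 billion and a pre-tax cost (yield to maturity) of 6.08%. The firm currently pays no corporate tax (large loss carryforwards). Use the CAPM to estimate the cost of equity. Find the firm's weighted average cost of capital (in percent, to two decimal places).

Market risk premium = 14.6% − 5.89% = 8.71%.
Cost of equity via CAPM: Re = 5.89% + 1.38 × 8.71% = 17.9098%.
Total capital V = 7.48 + 5.23 = 12.71.
Equity: weight = 7.48/12.71 = 0.5885; cost = 17.9098%.
Debt: weight = 5.23/12.71 = 0.4115; after-tax cost = 6.08% × (1 − 0%) = 6.0800%.
WACC = 0.5885 × 17.9098% + 0.4115 × 6.0800% = 13.0420%.

13.04%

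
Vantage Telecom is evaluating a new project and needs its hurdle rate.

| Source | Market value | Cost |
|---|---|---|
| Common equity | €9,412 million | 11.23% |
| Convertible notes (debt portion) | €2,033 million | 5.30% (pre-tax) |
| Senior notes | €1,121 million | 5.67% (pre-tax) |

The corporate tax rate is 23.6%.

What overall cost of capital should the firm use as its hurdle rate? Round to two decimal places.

9.45%

Total capital V = 9412 + 2033 + 1121 = 12566.
Equity: weight = 9412/12566 = 0.7490; cost = 11.23%.
Convertible notes (debt portion): weight = 2033/12566 = 0.1618; after-tax cost = 5.3% × (1 − 23.6%) = 4.0492%.
Senior notes: weight = 1121/12566 = 0.0892; after-tax cost = 5.67% × (1 − 23.6%) = 4.3319%.
WACC = 0.7490 × 11.2300% + 0.1618 × 4.0492% + 0.0892 × 4.3319% = 9.4529%.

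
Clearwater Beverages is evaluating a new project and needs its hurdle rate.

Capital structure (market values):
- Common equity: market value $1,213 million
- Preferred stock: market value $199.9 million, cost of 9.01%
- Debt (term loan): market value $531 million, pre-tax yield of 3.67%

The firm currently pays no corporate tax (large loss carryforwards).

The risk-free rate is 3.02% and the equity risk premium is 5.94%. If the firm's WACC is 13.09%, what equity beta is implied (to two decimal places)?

Total capital V = 1213 + 199.9 + 531 = 1943.9.
Equity weight = 1213/1943.9 = 0.6240.
Preferred weight = 199.9/1943.9 = 0.1028.
Term loan weight = 531/1943.9 = 0.2732.
Debt contribution = 0.2732 × 3.67% × (1 − 0%) = 1.0025%.
Preferred contribution = 0.1028 × 9.01% = 0.9265%.
Required equity contribution = 13.09% − 1.9290% = 11.1610%  ⇒  Re = 17.8861%.
CAPM: 17.8861% = 3.02% + β × 5.94%  ⇒  β = 2.5027.

2.50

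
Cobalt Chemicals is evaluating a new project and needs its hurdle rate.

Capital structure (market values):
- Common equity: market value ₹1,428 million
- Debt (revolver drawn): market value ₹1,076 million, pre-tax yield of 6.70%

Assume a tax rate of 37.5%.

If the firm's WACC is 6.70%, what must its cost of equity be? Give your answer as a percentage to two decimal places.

Total capital V = 1428 + 1076 = 2504.
Equity weight = 1428/2504 = 0.5703.
Revolver drawn weight = 1076/2504 = 0.4297.
Debt contribution = 0.4297 × 6.7% × (1 − 37.5%) = 1.7994%.
Required equity contribution = 6.7% − 1.7994% = 4.9006%.
Re = 4.9006% / 0.5703 = 8.5932%.

8.59%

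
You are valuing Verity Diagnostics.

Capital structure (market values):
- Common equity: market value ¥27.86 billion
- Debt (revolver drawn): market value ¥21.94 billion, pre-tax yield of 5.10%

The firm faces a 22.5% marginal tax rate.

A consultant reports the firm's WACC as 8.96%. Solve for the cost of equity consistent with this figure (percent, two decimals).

Total capital V = 27.86 + 21.94 = 49.8.
Equity weight = 27.86/49.8 = 0.5594.
Revolver drawn weight = 21.94/49.8 = 0.4406.
Debt contribution = 0.4406 × 5.1% × (1 − 22.5%) = 1.7413%.
Required equity contribution = 8.96% − 1.7413% = 7.2187%.
Re = 7.2187% / 0.5594 = 12.9035%.

12.90%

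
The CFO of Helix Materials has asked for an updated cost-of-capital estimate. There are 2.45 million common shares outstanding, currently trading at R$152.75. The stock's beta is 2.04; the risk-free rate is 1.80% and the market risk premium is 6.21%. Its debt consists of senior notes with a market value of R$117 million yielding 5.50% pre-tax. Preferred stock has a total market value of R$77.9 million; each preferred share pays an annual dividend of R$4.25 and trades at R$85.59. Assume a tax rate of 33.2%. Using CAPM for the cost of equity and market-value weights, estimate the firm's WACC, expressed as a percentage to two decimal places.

Cost of equity via CAPM: Re = 1.8% + 2.04 × 6.21% = 14.4684%.
Cost of preferred: Rp = 4.25 / 85.59 = 4.9655%.
Market value of equity E = 152.75 × 2.45m = 374.2375m.
Total capital V = 374.2375 + 77.9 + 117 = 569.1375.
Equity: weight = 374.2375/569.1375 = 0.6576; cost = 14.4684%.
Preferred: weight = 77.9/569.1375 = 0.1369; cost = 4.9655%.
Senior notes: weight = 117/569.1375 = 0.2056; after-tax cost = 5.5% × (1 − 33.2%) = 3.6740%.
WACC = 0.6576 × 14.4684% + 0.1369 × 4.9655% + 0.2056 × 3.6740% = 10.9487%.

10.95%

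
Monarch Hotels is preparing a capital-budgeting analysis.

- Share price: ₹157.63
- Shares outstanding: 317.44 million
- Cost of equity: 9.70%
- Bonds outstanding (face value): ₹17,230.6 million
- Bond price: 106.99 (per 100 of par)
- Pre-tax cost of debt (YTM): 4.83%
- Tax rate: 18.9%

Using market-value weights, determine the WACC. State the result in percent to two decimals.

8.14%

Market value of equity E = 157.63 × 317.44m = 50038.0672m. Market value of debt D = 17230.6m × 106.99/100 = 18435.01894m.
Total capital V = 50038.0672 + 18435.01894 = 68473.08614.
Equity: weight = 50038.0672/68473.08614 = 0.7308; cost = 9.7%.
Bonds outstanding: weight = 18435.01894/68473.08614 = 0.2692; after-tax cost = 4.83% × (1 − 18.9%) = 3.9171%.
WACC = 0.7308 × 9.7000% + 0.2692 × 3.9171% = 8.1431%.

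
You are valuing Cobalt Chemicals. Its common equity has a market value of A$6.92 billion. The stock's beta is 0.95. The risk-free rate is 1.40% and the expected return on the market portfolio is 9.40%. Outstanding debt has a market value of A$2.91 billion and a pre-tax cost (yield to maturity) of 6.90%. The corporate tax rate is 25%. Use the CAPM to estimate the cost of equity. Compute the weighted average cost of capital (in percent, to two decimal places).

Market risk premium = 9.4% − 1.4% = 8.0%.
Cost of equity via CAPM: Re = 1.4% + 0.95 × 8.0% = 9.0000%.
Total capital V = 6.92 + 2.91 = 9.83.
Equity: weight = 6.92/9.83 = 0.7040; cost = 9%.
Debt: weight = 2.91/9.83 = 0.2960; after-tax cost = 6.9% × (1 − 25%) = 5.1750%.
WACC = 0.7040 × 9.0000% + 0.2960 × 5.1750% = 7.8677%.

7.87%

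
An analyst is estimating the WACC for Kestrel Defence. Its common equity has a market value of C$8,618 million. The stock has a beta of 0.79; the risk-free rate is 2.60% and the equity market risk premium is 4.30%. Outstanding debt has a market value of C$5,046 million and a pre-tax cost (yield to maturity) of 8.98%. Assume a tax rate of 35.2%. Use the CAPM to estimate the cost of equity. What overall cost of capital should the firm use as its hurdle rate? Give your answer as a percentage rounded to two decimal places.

Cost of equity via CAPM: Re = 2.6% + 0.79 × 4.3% = 5.9970%.
Total capital V = 8618 + 5046 = 13664.
Equity: weight = 8618/13664 = 0.6307; cost = 5.997%.
Debt: weight = 5046/13664 = 0.3693; after-tax cost = 8.98% × (1 − 35.2%) = 5.8190%.
WACC = 0.6307 × 5.9970% + 0.3693 × 5.8190% = 5.9313%.

5.93%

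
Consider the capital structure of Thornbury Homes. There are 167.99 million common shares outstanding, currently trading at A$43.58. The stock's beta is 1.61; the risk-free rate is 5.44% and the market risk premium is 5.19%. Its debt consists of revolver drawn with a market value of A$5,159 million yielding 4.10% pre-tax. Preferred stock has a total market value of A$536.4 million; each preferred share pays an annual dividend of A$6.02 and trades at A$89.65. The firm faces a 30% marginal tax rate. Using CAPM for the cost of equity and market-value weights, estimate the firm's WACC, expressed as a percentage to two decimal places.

9.17%

Cost of equity via CAPM: Re = 5.44% + 1.61 × 5.19% = 13.7959%.
Cost of preferred: Rp = 6.02 / 89.65 = 6.7150%.
Market value of equity E = 43.58 × 167.99m = 7321.0042m.
Total capital V = 7321.0042 + 536.4 + 5159 = 13016.4042.
Equity: weight = 7321.0042/13016.4042 = 0.5624; cost = 13.7959%.
Preferred: weight = 536.4/13016.4042 = 0.0412; cost = 6.715%.
Revolver drawn: weight = 5159/13016.4042 = 0.3963; after-tax cost = 4.1% × (1 − 30%) = 2.8700%.
WACC = 0.5624 × 13.7959% + 0.0412 × 6.7150% + 0.3963 × 2.8700% = 9.1737%.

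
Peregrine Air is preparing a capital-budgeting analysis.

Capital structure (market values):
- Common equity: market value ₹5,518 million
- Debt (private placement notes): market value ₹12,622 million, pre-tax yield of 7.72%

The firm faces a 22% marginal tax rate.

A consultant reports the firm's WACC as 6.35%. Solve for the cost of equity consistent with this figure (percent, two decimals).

Total capital V = 5518 + 12622 = 18140.
Equity weight = 5518/18140 = 0.3042.
Private placement notes weight = 12622/18140 = 0.6958.
Debt contribution = 0.6958 × 7.72% × (1 − 22%) = 4.1899%.
Required equity contribution = 6.35% − 4.1899% = 2.1601%.
Re = 2.1601% / 0.3042 = 7.1012%.

7.10%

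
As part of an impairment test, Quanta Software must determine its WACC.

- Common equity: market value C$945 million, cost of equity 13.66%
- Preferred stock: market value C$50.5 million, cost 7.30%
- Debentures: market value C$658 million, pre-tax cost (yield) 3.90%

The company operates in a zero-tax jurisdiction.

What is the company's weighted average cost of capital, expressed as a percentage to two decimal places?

Total capital V = 945 + 50.5 + 658 = 1653.5.
Equity: weight = 945/1653.5 = 0.5715; cost = 13.66%.
Preferred: weight = 50.5/1653.5 = 0.0305; cost = 7.3%.
Debentures: weight = 658/1653.5 = 0.3979; after-tax cost = 3.9% × (1 − 0%) = 3.9000%.
WACC = 0.5715 × 13.6600% + 0.0305 × 7.3000% + 0.3979 × 3.9000% = 9.5818%.

9.58%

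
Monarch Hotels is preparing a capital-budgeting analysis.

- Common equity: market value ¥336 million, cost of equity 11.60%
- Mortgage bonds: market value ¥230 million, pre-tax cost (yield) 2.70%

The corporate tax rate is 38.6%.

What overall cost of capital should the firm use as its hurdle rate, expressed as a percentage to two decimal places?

Total capital V = 336 + 230 = 566.
Equity: weight = 336/566 = 0.5936; cost = 11.6%.
Mortgage bonds: weight = 230/566 = 0.4064; after-tax cost = 2.7% × (1 − 38.6%) = 1.6578%.
WACC = 0.5936 × 11.6000% + 0.4064 × 1.6578% = 7.5599%.

7.56%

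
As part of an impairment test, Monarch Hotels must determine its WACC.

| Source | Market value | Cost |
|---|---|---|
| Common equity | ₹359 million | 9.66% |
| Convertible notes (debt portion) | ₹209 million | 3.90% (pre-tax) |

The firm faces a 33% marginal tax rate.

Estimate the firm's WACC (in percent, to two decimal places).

7.07%

Total capital V = 359 + 209 = 568.
Equity: weight = 359/568 = 0.6320; cost = 9.66%.
Convertible notes (debt portion): weight = 209/568 = 0.3680; after-tax cost = 3.9% × (1 − 33%) = 2.6130%.
WACC = 0.6320 × 9.6600% + 0.3680 × 2.6130% = 7.0670%.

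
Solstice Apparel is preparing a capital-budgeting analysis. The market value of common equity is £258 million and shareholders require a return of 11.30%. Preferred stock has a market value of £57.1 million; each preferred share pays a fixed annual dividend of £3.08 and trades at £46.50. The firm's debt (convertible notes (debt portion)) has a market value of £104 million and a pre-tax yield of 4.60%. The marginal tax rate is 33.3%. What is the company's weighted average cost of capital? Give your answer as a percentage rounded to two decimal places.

8.62%

Cost of preferred: Rp = 3.08 / 46.5 = 6.6237%.
Total capital V = 258 + 57.1 + 104 = 419.1.
Equity: weight = 258/419.1 = 0.6156; cost = 11.3%.
Preferred: weight = 57.1/419.1 = 0.1362; cost = 6.6237%.
Convertible notes (debt portion): weight = 104/419.1 = 0.2482; after-tax cost = 4.6% × (1 − 33.3%) = 3.0682%.
WACC = 0.6156 × 11.3000% + 0.1362 × 6.6237% + 0.2482 × 3.0682% = 8.6202%.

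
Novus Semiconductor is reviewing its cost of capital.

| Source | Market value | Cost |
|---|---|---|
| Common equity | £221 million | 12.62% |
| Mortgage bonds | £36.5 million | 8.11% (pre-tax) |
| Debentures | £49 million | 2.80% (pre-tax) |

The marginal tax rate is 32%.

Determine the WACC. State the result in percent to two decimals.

Total capital V = 221 + 36.5 + 49 = 306.5.
Equity: weight = 221/306.5 = 0.7210; cost = 12.62%.
Mortgage bonds: weight = 36.5/306.5 = 0.1191; after-tax cost = 8.11% × (1 − 32%) = 5.5148%.
Debentures: weight = 49/306.5 = 0.1599; after-tax cost = 2.8% × (1 − 32%) = 1.9040%.
WACC = 0.7210 × 12.6200% + 0.1191 × 5.5148% + 0.1599 × 1.9040% = 10.0607%.

10.06%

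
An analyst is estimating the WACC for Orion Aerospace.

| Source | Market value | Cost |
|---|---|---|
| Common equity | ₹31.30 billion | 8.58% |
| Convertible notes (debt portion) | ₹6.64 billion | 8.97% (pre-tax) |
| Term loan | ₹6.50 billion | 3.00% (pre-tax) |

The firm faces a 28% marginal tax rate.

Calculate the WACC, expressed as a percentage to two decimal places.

Total capital V = 31.3 + 6.64 + 6.5 = 44.44.
Equity: weight = 31.3/44.44 = 0.7043; cost = 8.58%.
Convertible notes (debt portion): weight = 6.64/44.44 = 0.1494; after-tax cost = 8.97% × (1 − 28%) = 6.4584%.
Term loan: weight = 6.5/44.44 = 0.1463; after-tax cost = 3% × (1 − 28%) = 2.1600%.
WACC = 0.7043 × 8.5800% + 0.1494 × 6.4584% + 0.1463 × 2.1600% = 7.3240%.

7.32%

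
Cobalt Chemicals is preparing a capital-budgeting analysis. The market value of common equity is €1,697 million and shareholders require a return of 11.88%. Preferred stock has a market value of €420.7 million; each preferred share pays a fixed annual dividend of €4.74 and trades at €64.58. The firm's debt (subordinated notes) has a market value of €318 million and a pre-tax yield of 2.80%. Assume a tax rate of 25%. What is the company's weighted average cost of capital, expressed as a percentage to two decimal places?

Cost of preferred: Rp = 4.74 / 64.58 = 7.3397%.
Total capital V = 1697 + 420.7 + 318 = 2435.7.
Equity: weight = 1697/2435.7 = 0.6967; cost = 11.88%.
Preferred: weight = 420.7/2435.7 = 0.1727; cost = 7.3397%.
Subordinated notes: weight = 318/2435.7 = 0.1306; after-tax cost = 2.8% × (1 − 25%) = 2.1000%.
WACC = 0.6967 × 11.8800% + 0.1727 × 7.3397% + 0.1306 × 2.1000% = 9.8189%.

9.82%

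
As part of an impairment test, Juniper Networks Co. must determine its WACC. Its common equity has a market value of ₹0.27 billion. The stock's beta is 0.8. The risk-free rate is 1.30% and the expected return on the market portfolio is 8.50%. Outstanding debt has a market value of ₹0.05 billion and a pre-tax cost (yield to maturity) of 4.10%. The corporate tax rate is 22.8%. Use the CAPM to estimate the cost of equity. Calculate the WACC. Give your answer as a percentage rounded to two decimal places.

6.45%

Market risk premium = 8.5% − 1.3% = 7.2%.
Cost of equity via CAPM: Re = 1.3% + 0.8 × 7.2% = 7.0600%.
Total capital V = 0.27 + 0.05 = 0.32.
Equity: weight = 0.27/0.32 = 0.8438; cost = 7.06%.
Debt: weight = 0.05/0.32 = 0.1562; after-tax cost = 4.1% × (1 − 22.8%) = 3.1652%.
WACC = 0.8438 × 7.0600% + 0.1562 × 3.1652% = 6.4514%.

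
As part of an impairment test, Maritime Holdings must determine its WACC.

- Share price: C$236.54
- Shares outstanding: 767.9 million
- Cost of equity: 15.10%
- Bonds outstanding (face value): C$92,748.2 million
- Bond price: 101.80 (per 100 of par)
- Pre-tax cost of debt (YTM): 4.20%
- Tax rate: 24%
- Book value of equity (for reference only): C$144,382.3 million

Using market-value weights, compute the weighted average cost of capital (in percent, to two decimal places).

11.03%

Market value of equity E = 236.54 × 767.9m = 181639.066m. Market value of debt D = 92748.2m × 101.8/100 = 94417.6676m.
Total capital V = 181639.066 + 94417.6676 = 276056.7336.
Equity: weight = 181639.066/276056.7336 = 0.6580; cost = 15.1%.
Bonds outstanding: weight = 94417.6676/276056.7336 = 0.3420; after-tax cost = 4.2% × (1 − 24%) = 3.1920%.
WACC = 0.6580 × 15.1000% + 0.3420 × 3.1920% = 11.0272%.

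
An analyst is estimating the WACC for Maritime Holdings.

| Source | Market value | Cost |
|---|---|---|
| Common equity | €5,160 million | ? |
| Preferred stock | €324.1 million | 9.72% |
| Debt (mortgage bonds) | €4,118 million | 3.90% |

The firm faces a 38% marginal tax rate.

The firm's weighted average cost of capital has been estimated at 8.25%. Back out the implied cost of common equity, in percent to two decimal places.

12.81%

Total capital V = 5160 + 324.1 + 4118 = 9602.1.
Equity weight = 5160/9602.1 = 0.5374.
Preferred weight = 324.1/9602.1 = 0.0338.
Mortgage bonds weight = 4118/9602.1 = 0.4289.
Debt contribution = 0.4289 × 3.9% × (1 − 38%) = 1.0370%.
Preferred contribution = 0.0338 × 9.72% = 0.3281%.
Required equity contribution = 8.25% − 1.3651% = 6.8849%.
Re = 6.8849% / 0.5374 = 12.8120%.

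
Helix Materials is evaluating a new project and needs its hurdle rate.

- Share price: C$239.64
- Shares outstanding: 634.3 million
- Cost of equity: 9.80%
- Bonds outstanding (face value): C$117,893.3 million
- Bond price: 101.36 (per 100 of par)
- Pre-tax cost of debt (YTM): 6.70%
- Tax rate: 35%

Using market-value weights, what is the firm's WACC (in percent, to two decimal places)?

7.40%

Market value of equity E = 239.64 × 634.3m = 152003.652m. Market value of debt D = 117893.3m × 101.36/100 = 119496.64888m.
Total capital V = 152003.652 + 119496.64888 = 271500.30088.
Equity: weight = 152003.652/271500.30088 = 0.5599; cost = 9.8%.
Bonds outstanding: weight = 119496.64888/271500.30088 = 0.4401; after-tax cost = 6.7% × (1 − 35%) = 4.3550%.
WACC = 0.5599 × 9.8000% + 0.4401 × 4.3550% = 7.4035%.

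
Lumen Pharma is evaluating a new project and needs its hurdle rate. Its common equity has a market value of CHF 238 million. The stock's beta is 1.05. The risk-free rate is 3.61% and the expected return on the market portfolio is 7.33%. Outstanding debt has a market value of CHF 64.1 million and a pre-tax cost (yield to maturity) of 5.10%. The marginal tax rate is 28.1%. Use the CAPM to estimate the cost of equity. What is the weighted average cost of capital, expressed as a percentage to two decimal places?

6.70%

Market risk premium = 7.33% − 3.61% = 3.72%.
Cost of equity via CAPM: Re = 3.61% + 1.05 × 3.72% = 7.5160%.
Total capital V = 238 + 64.1 = 302.1.
Equity: weight = 238/302.1 = 0.7878; cost = 7.516%.
Debt: weight = 64.1/302.1 = 0.2122; after-tax cost = 5.1% × (1 − 28.1%) = 3.6669%.
WACC = 0.7878 × 7.5160% + 0.2122 × 3.6669% = 6.6993%.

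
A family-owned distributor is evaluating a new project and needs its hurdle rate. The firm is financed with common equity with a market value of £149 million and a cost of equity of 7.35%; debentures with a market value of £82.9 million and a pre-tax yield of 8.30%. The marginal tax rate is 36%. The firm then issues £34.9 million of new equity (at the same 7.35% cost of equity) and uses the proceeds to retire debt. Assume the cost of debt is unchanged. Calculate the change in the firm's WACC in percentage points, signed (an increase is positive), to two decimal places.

+0.31 pp

Current WACC:
Total capital V = 149 + 82.9 = 231.9.
Equity: weight = 149/231.9 = 0.6425; cost = 7.35%.
Debentures: weight = 82.9/231.9 = 0.3575; after-tax cost = 8.3% × (1 − 36%) = 5.3120%.
WACC = 0.6425 × 7.3500% + 0.3575 × 5.3120% = 6.6215%.
After the change:
Total capital V = 183.9 + 48 = 231.9.
Equity: weight = 183.9/231.9 = 0.7930; cost = 7.35%.
Debentures: weight = 48/231.9 = 0.2070; after-tax cost = 8.3% × (1 − 36%) = 5.3120%.
WACC = 0.7930 × 7.3500% + 0.2070 × 5.3120% = 6.9282%.
Change in WACC = 6.9282% − 6.6215% = 0.3067 pp.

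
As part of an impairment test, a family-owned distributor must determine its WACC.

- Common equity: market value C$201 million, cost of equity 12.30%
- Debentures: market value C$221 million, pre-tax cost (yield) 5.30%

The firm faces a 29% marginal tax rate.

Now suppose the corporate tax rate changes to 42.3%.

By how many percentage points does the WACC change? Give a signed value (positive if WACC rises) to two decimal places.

Current WACC:
Total capital V = 201 + 221 = 422.
Equity: weight = 201/422 = 0.4763; cost = 12.3%.
Debentures: weight = 221/422 = 0.5237; after-tax cost = 5.3% × (1 − 29%) = 3.7630%.
WACC = 0.4763 × 12.3000% + 0.5237 × 3.7630% = 7.8292%.
After the change:
Total capital V = 201 + 221 = 422.
Equity: weight = 201/422 = 0.4763; cost = 12.3%.
Debentures: weight = 221/422 = 0.5237; after-tax cost = 5.3% × (1 − 42.3%) = 3.0581%.
WACC = 0.4763 × 12.3000% + 0.5237 × 3.0581% = 7.4600%.
Change in WACC = 7.4600% − 7.8292% = -0.3692 pp.

-0.37 pp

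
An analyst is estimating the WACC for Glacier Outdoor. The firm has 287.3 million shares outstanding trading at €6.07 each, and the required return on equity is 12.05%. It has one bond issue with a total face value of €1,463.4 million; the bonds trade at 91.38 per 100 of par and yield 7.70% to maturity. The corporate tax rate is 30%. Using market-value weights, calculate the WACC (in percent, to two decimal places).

9.16%

Market value of equity E = 6.07 × 287.3m = 1743.911m. Market value of debt D = 1463.4m × 91.38/100 = 1337.25492m.
Total capital V = 1743.911 + 1337.25492 = 3081.16592.
Equity: weight = 1743.911/3081.16592 = 0.5660; cost = 12.05%.
Bonds outstanding: weight = 1337.25492/3081.16592 = 0.4340; after-tax cost = 7.7% × (1 − 30%) = 5.3900%.
WACC = 0.5660 × 12.0500% + 0.4340 × 5.3900% = 9.1595%.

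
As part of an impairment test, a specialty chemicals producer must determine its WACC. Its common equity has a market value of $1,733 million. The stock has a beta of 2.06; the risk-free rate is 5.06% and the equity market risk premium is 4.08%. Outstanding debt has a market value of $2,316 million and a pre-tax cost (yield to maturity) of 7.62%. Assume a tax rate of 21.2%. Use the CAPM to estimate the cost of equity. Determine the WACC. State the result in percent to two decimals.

9.20%

Cost of equity via CAPM: Re = 5.06% + 2.06 × 4.08% = 13.4648%.
Total capital V = 1733 + 2316 = 4049.
Equity: weight = 1733/4049 = 0.4280; cost = 13.4648%.
Debt: weight = 2316/4049 = 0.5720; after-tax cost = 7.62% × (1 − 21.2%) = 6.0046%.
WACC = 0.4280 × 13.4648% + 0.5720 × 6.0046% = 9.1976%.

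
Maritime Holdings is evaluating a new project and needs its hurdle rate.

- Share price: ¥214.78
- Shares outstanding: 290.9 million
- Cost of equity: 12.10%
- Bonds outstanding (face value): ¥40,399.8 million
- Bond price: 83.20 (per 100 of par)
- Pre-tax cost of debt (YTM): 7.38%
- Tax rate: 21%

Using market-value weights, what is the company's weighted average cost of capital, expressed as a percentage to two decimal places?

Market value of equity E = 214.78 × 290.9m = 62479.502m. Market value of debt D = 40399.8m × 83.2/100 = 33612.6336m.
Total capital V = 62479.502 + 33612.6336 = 96092.1356.
Equity: weight = 62479.502/96092.1356 = 0.6502; cost = 12.1%.
Bonds outstanding: weight = 33612.6336/96092.1356 = 0.3498; after-tax cost = 7.38% × (1 − 21%) = 5.8302%.
WACC = 0.6502 × 12.1000% + 0.3498 × 5.8302% = 9.9068%.

9.91%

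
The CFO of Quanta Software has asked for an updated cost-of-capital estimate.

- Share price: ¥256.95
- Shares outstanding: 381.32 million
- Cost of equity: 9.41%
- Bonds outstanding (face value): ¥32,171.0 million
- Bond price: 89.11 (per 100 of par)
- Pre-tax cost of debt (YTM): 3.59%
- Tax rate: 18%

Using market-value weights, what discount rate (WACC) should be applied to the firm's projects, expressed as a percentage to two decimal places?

7.95%

Market value of equity E = 256.95 × 381.32m = 97980.174m. Market value of debt D = 32171m × 89.11/100 = 28667.5781m.
Total capital V = 97980.174 + 28667.5781 = 126647.7521.
Equity: weight = 97980.174/126647.7521 = 0.7736; cost = 9.41%.
Bonds outstanding: weight = 28667.5781/126647.7521 = 0.2264; after-tax cost = 3.59% × (1 − 18%) = 2.9438%.
WACC = 0.7736 × 9.4100% + 0.2264 × 2.9438% = 7.9463%.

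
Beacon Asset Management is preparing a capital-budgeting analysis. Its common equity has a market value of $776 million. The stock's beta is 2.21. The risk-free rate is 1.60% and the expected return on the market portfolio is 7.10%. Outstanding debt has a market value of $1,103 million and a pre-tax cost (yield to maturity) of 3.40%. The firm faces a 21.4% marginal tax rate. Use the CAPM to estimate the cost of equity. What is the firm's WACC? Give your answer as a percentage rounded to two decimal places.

7.25%

Market risk premium = 7.1% − 1.6% = 5.5%.
Cost of equity via CAPM: Re = 1.6% + 2.21 × 5.5% = 13.7550%.
Total capital V = 776 + 1103 = 1879.
Equity: weight = 776/1879 = 0.4130; cost = 13.755%.
Debt: weight = 1103/1879 = 0.5870; after-tax cost = 3.4% × (1 − 21.4%) = 2.6724%.
WACC = 0.4130 × 13.7550% + 0.5870 × 2.6724% = 7.2494%.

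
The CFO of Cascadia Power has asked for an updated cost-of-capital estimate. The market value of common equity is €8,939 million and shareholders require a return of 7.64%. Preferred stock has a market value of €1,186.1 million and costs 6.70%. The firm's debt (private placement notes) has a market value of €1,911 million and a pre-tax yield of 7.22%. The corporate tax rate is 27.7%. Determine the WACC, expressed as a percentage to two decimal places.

Total capital V = 8939 + 1186.1 + 1911 = 12036.1.
Equity: weight = 8939/12036.1 = 0.7427; cost = 7.64%.
Preferred: weight = 1186.1/12036.1 = 0.0985; cost = 6.7%.
Private placement notes: weight = 1911/12036.1 = 0.1588; after-tax cost = 7.22% × (1 − 27.7%) = 5.2201%.
WACC = 0.7427 × 7.6400% + 0.0985 × 6.7000% + 0.1588 × 5.2201% = 7.1631%.

7.16%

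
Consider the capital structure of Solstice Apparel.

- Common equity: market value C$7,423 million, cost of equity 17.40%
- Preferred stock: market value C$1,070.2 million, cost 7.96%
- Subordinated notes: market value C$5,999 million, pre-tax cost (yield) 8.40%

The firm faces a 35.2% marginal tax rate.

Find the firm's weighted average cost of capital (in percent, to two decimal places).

11.75%

Total capital V = 7423 + 1070.2 + 5999 = 14492.2.
Equity: weight = 7423/14492.2 = 0.5122; cost = 17.4%.
Preferred: weight = 1070.2/14492.2 = 0.0738; cost = 7.96%.
Subordinated notes: weight = 5999/14492.2 = 0.4139; after-tax cost = 8.4% × (1 − 35.2%) = 5.4432%.
WACC = 0.5122 × 17.4000% + 0.0738 × 7.9600% + 0.4139 × 5.4432% = 11.7534%.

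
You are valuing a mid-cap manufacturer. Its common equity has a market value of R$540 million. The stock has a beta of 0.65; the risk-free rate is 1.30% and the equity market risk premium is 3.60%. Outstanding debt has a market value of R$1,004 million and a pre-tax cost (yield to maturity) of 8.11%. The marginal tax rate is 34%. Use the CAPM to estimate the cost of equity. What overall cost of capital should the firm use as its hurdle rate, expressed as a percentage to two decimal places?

Cost of equity via CAPM: Re = 1.3% + 0.65 × 3.6% = 3.6400%.
Total capital V = 540 + 1004 = 1544.
Equity: weight = 540/1544 = 0.3497; cost = 3.64%.
Debt: weight = 1004/1544 = 0.6503; after-tax cost = 8.11% × (1 − 34%) = 5.3526%.
WACC = 0.3497 × 3.6400% + 0.6503 × 5.3526% = 4.7536%.

4.75%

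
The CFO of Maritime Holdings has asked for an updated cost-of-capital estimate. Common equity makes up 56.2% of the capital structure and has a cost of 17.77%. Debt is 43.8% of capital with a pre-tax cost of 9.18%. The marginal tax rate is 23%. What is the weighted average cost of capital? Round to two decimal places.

13.08%

After-tax cost of debt = 9.18% × (1 − 23%) = 7.0686%.
WACC = 0.562 × 17.7700% + 0.438 × 7.0686% = 13.0828%.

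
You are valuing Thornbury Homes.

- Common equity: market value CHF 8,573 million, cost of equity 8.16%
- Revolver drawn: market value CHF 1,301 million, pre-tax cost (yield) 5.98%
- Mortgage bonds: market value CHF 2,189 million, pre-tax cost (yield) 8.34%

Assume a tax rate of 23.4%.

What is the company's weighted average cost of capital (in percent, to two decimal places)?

Total capital V = 8573 + 1301 + 2189 = 12063.
Equity: weight = 8573/12063 = 0.7107; cost = 8.16%.
Revolver drawn: weight = 1301/12063 = 0.1079; after-tax cost = 5.98% × (1 − 23.4%) = 4.5807%.
Mortgage bonds: weight = 2189/12063 = 0.1815; after-tax cost = 8.34% × (1 − 23.4%) = 6.3884%.
WACC = 0.7107 × 8.1600% + 0.1079 × 4.5807% + 0.1815 × 6.3884% = 7.4525%.

7.45%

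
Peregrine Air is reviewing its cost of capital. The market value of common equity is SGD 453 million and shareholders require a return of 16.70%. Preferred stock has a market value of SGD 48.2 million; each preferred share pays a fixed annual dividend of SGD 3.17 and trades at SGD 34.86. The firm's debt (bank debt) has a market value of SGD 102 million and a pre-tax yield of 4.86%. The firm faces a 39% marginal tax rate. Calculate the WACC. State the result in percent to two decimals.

Cost of preferred: Rp = 3.17 / 34.86 = 9.0935%.
Total capital V = 453 + 48.2 + 102 = 603.2.
Equity: weight = 453/603.2 = 0.7510; cost = 16.7%.
Preferred: weight = 48.2/603.2 = 0.0799; cost = 9.0935%.
Bank debt: weight = 102/603.2 = 0.1691; after-tax cost = 4.86% × (1 − 39%) = 2.9646%.
WACC = 0.7510 × 16.7000% + 0.0799 × 9.0935% + 0.1691 × 2.9646% = 13.7696%.

13.77%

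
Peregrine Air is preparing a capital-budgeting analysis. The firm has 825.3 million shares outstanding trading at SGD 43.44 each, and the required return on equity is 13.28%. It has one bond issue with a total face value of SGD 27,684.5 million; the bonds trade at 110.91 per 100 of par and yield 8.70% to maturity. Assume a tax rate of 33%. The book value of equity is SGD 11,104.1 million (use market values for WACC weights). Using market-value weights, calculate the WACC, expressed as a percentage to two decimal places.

Market value of equity E = 43.44 × 825.3m = 35851.032m. Market value of debt D = 27684.5m × 110.91/100 = 30704.87895m.
Total capital V = 35851.032 + 30704.87895 = 66555.91095.
Equity: weight = 35851.032/66555.91095 = 0.5387; cost = 13.28%.
Bonds outstanding: weight = 30704.87895/66555.91095 = 0.4613; after-tax cost = 8.7% × (1 − 33%) = 5.8290%.
WACC = 0.5387 × 13.2800% + 0.4613 × 5.8290% = 9.8426%.

9.84%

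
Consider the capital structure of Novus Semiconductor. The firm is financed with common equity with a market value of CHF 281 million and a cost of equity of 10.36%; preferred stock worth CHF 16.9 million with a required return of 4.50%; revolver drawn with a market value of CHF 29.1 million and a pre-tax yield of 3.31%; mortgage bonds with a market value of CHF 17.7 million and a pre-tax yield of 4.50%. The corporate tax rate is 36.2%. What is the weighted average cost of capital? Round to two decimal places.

Total capital V = 281 + 16.9 + 29.1 + 17.7 = 344.7.
Equity: weight = 281/344.7 = 0.8152; cost = 10.36%.
Preferred: weight = 16.9/344.7 = 0.0490; cost = 4.5%.
Revolver drawn: weight = 29.1/344.7 = 0.0844; after-tax cost = 3.31% × (1 − 36.2%) = 2.1118%.
Mortgage bonds: weight = 17.7/344.7 = 0.0513; after-tax cost = 4.5% × (1 − 36.2%) = 2.8710%.
WACC = 0.8152 × 10.3600% + 0.0490 × 4.5000% + 0.0844 × 2.1118% + 0.0513 × 2.8710% = 8.9918%.

8.99%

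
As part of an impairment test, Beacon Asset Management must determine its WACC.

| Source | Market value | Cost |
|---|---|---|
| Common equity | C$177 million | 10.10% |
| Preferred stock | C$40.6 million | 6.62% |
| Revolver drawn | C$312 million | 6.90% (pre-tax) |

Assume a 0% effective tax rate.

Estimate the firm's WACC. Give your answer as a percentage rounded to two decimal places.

Total capital V = 177 + 40.6 + 312 = 529.6.
Equity: weight = 177/529.6 = 0.3342; cost = 10.1%.
Preferred: weight = 40.6/529.6 = 0.0767; cost = 6.62%.
Revolver drawn: weight = 312/529.6 = 0.5891; after-tax cost = 6.9% × (1 − 0%) = 6.9000%.
WACC = 0.3342 × 10.1000% + 0.0767 × 6.6200% + 0.5891 × 6.9000% = 7.9480%.

7.95%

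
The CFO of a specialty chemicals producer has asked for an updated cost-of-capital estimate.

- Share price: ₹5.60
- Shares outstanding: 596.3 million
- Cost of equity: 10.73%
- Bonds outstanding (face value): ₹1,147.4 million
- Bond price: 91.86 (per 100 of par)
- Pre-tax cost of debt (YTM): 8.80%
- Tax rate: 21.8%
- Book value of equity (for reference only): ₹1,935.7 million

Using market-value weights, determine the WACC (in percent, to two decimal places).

9.81%

Market value of equity E = 5.6 × 596.3m = 3339.28m. Market value of debt D = 1147.4m × 91.86/100 = 1054.00164m.
Total capital V = 3339.28 + 1054.00164 = 4393.28164.
Equity: weight = 3339.28/4393.28164 = 0.7601; cost = 10.73%.
Bonds outstanding: weight = 1054.00164/4393.28164 = 0.2399; after-tax cost = 8.8% × (1 − 21.8%) = 6.8816%.
WACC = 0.7601 × 10.7300% + 0.2399 × 6.8816% = 9.8067%.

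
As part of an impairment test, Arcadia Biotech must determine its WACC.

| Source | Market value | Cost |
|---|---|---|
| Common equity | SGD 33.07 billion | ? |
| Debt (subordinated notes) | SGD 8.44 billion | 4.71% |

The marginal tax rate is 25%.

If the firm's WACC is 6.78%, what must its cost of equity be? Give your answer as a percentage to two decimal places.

7.61%

Total capital V = 33.07 + 8.44 = 41.51.
Equity weight = 33.07/41.51 = 0.7967.
Subordinated notes weight = 8.44/41.51 = 0.2033.
Debt contribution = 0.2033 × 4.71% × (1 − 25%) = 0.7182%.
Required equity contribution = 6.78% − 0.7182% = 6.0618%.
Re = 6.0618% / 0.7967 = 7.6088%.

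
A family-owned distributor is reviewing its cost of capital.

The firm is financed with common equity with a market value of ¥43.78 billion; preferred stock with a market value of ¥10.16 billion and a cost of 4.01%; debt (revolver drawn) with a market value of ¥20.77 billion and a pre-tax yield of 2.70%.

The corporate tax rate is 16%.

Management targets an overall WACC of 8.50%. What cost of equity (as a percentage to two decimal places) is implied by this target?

Total capital V = 43.78 + 10.16 + 20.77 = 74.71.
Equity weight = 43.78/74.71 = 0.5860.
Preferred weight = 10.16/74.71 = 0.1360.
Revolver drawn weight = 20.77/74.71 = 0.2780.
Debt contribution = 0.2780 × 2.7% × (1 − 16%) = 0.6305%.
Preferred contribution = 0.1360 × 4.01% = 0.5453%.
Required equity contribution = 8.5% − 1.1759% = 7.3241%.
Re = 7.3241% / 0.5860 = 12.4986%.

12.50%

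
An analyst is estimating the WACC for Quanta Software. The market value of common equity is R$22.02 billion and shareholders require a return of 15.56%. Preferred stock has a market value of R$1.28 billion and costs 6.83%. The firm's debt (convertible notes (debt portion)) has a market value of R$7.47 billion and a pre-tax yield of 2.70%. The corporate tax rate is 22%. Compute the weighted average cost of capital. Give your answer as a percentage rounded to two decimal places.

Total capital V = 22.02 + 1.28 + 7.47 = 30.77.
Equity: weight = 22.02/30.77 = 0.7156; cost = 15.56%.
Preferred: weight = 1.28/30.77 = 0.0416; cost = 6.83%.
Convertible notes (debt portion): weight = 7.47/30.77 = 0.2428; after-tax cost = 2.7% × (1 − 22%) = 2.1060%.
WACC = 0.7156 × 15.5600% + 0.0416 × 6.8300% + 0.2428 × 2.1060% = 11.9306%.

11.93%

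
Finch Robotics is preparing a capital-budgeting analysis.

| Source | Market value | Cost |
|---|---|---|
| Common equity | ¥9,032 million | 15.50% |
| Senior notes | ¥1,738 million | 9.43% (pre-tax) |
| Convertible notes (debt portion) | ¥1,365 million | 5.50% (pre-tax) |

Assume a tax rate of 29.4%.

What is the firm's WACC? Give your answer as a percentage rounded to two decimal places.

Total capital V = 9032 + 1738 + 1365 = 12135.
Equity: weight = 9032/12135 = 0.7443; cost = 15.5%.
Senior notes: weight = 1738/12135 = 0.1432; after-tax cost = 9.43% × (1 − 29.4%) = 6.6576%.
Convertible notes (debt portion): weight = 1365/12135 = 0.1125; after-tax cost = 5.5% × (1 − 29.4%) = 3.8830%.
WACC = 0.7443 × 15.5000% + 0.1432 × 6.6576% + 0.1125 × 3.8830% = 12.9268%.

12.93%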